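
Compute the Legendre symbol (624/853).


p = 853 is prime, so compute (624/853) with the reciprocity algorithm (Jacobi-symbol steps: pull out 2s via (2/n), flip via reciprocity, reduce):
  pull out 2: (2/853) = -1  (since 853 mod 8 = 5)
  pull out 2: (2/853) = -1  (since 853 mod 8 = 5)
  pull out 2: (2/853) = -1  (since 853 mod 8 = 5)
  pull out 2: (2/853) = -1  (since 853 mod 8 = 5)
  reciprocity: (39/853) -> +(853/39)
  reduce: (34/39)
  pull out 2: (2/39) = +1  (since 39 mod 8 = 7)
  reciprocity: (17/39) -> +(39/17)
  reduce: (5/17)
  reciprocity: (5/17) -> +(17/5)
  reduce: (2/5)
  pull out 2: (2/5) = -1  (since 5 mod 8 = 5)
  (1/5) = 1
Product of signs = -1
(624/853) = -1

-1


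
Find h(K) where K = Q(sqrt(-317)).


K = Q(sqrt(-317)). d mod 4 = 3, so D = disc(K) = 4d = -1268
h(K) equals the number of primitive reduced positive-definite forms (a, b, c) = a*x^2 + b*x*y + c*y^2 with b^2 - 4ac = D,
where reduced means |b| <= a <= c, with b >= 0 whenever |b| = a or a = c, and primitive means gcd(a, b, c) = 1.
Reduced forces 3a^2 <= |D| = 1268, so 1 <= a <= 20; b must have the parity of D, and c = (b^2 - D)/(4a) must be an integer >= a.
Enumerate a = 1..20, b in [-a, a]:
  a=1: (1, 0, 317)  [1]
  a=2: (2, 2, 159)  [1]
  a=3: (3, -2, 106), (3, 2, 106)  [2]
  a=4..5: none
  a=6: (6, -2, 53), (6, 2, 53)  [2]
  a=7..8: none
  a=9: (9, -8, 37), (9, 8, 37)  [2]
  a=10..17: none
  a=18: (18, -10, 19), (18, 10, 19)  [2]
  a=19..20: none
Total reduced forms: 1 + 1 + 2 + 2 + 2 + 2 = 10
h = 10

10


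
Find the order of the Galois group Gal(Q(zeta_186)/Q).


|Gal(Q(zeta_186)/Q)| = phi(186)
= 60

60


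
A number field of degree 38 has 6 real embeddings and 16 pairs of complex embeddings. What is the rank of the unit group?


By Dirichlet's unit theorem:
rank = r1 + r2 - 1
= 6 + 16 - 1
= 21

21


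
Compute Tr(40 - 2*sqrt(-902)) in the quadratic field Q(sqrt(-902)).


Tr(a + b*sqrt(d)) = (a + b*sqrt(d)) + (a - b*sqrt(d)) = 2a
= 2 * (40)
= 80

80


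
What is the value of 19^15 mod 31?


p = 31 is prime and the exponent is (p-1)/2 = 15, so by Euler's criterion 19^15 = (19/31) = +1 or -1 mod 31.
Compute by square-and-multiply:
  15 = 8 + 4 + 2 + 1 (binary 1111)
  Repeated squaring mod 31: 19^1 = 19, 19^2 = 20, 19^4 = 28, 19^8 = 9
  19^15 = 19^8 * 19^4 * 19^2 * 19^1 = 9 * 28 * 20 * 19 mod 31
    9 * 28 = 252 = 4 mod 31
    4 * 20 = 80 = 18 mod 31
    18 * 19 = 342 = 1 mod 31
  19^15 = 1 mod 31
Result 1: 19 is a quadratic residue mod 31.
19^15 mod 31 = 1

1


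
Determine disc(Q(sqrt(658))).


For K = Q(sqrt(d)) with d squarefree: disc(K) = d if d = 1 mod 4, and disc(K) = 4d if d = 2 or 3 mod 4.
Here d = 658, and d mod 4 = 2.
d = 2 mod 4, not 1 (O_K = Z[sqrt(d)]), so disc(K) = 4d = 4 * (658) = 2632

2632


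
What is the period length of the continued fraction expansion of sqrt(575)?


Run the CF algorithm for sqrt(575).
a_0 = floor(sqrt(575)) = 23; set m_0=0, q_0=1.
Recurrence: m' = q*a - m,  q' = (d - m'^2)/q,  a' = floor((a_0 + m')/q').
  step 1: m=23, q=46, a=1
  step 2: m=23, q=1, a=46
a_2 = 2*a_0 = 46, so the period closes here.
sqrt(575) = [23; 1, 46]
Period length = 2

2


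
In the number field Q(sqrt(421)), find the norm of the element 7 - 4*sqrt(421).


N(a + b*sqrt(d)) = a^2 - d*b^2
= (7)^2 - (421)*(-4)^2
= 49 - 6736
= -6687

-6687


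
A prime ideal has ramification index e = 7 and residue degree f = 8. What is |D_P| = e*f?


|D_P| = e * f
= 7 * 8
= 56

56


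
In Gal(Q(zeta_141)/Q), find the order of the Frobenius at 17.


The Frobenius at p in Gal(Q(zeta_n)/Q) = (Z/nZ)* is the class of p, so its order is ord_141(17), the smallest k >= 1 with 17^k = 1 mod 141.
n = 141 = 3 * 47, phi(141) = 92; the order divides phi(n).
Divisors of 92: 1, 2, 4, 23, 46, 92
Repeated squaring mod 141: 17^1 = 17, 17^2 = 7, 17^4 = 49, 17^8 = 4, 17^16 = 16, 17^32 = 115, 17^64 = 112
Test divisors in increasing order:
  k=1: 17^1 = 17 mod 141
  k=2: 17^2 = 7 mod 141
  k=4: 17^4 = 49 mod 141
  k=23: 17^23 = 16 * 49 * 7 * 17 = 95 mod 141
  k=46: 17^46 = 115 * 4 * 49 * 7 = 1 mod 141  <- first divisor giving 1
Order = 46

46


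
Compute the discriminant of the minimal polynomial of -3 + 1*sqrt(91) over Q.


The element -3 + 1*sqrt(91) has minimal polynomial:
x^2 + 6*x - 82
Discriminant = (6)^2 - 4*(-82)
= 36 + 328
= 364

364


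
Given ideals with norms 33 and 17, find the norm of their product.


N(IJ) = N(I) * N(J)
= 33 * 17
= 561

561


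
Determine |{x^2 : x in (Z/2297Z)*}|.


For prime p, the number of non-zero quadratic residues is (p-1)/2.
= (2297-1)/2
= 1148

1148


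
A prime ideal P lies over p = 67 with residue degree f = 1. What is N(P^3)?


N(P^a) = p^(a*f)
= 67^(3*1)
= 67^3
= 300763

300763


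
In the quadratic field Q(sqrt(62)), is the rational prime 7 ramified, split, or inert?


K = Q(sqrt(62)). Since d mod 4 = 2, disc(K) = 248.
Check p | disc: 248 mod 7 = 3.
p does not divide disc. Compute Legendre symbol (d/p):
6^((7-1)/2) mod 7 = -1
(d/p) = -1, so p is inert: (p) stays prime with e=1, f=2, g=1.
Therefore p is inert.

inert


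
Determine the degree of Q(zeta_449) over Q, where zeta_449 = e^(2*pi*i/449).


The degree equals Euler's totient phi(449).
449 = 449
phi(449) = 448

448


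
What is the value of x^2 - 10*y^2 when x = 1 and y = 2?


x^2 - d*y^2
= 1^2 - 10*2^2
= 1 - 40
= -39

-39


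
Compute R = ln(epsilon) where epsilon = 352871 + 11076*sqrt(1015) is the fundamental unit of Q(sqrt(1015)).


epsilon = 352871 + 11076*sqrt(1015)
= 705742.0000
R = ln(705742.0000)
= 13.4670

13.4670


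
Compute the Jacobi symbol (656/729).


Compute (656/729) via quadratic reciprocity:
  pull out 2: (2/729) = +1  (since 729 mod 8 = 1)
  pull out 2: (2/729) = +1  (since 729 mod 8 = 1)
  pull out 2: (2/729) = +1  (since 729 mod 8 = 1)
  pull out 2: (2/729) = +1  (since 729 mod 8 = 1)
  reciprocity: (41/729) -> +(729/41)
  reduce: (32/41)
  pull out 2: (2/41) = +1  (since 41 mod 8 = 1)
  pull out 2: (2/41) = +1  (since 41 mod 8 = 1)
  pull out 2: (2/41) = +1  (since 41 mod 8 = 1)
  pull out 2: (2/41) = +1  (since 41 mod 8 = 1)
  pull out 2: (2/41) = +1  (since 41 mod 8 = 1)
  (1/41) = 1
Product of signs = 1

1


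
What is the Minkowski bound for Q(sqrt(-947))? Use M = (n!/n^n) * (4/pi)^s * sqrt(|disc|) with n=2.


d = -947, d mod 4 = 1, so disc(K) = d = -947; |disc(K)| = 947
Imaginary quadratic field, so n = 2, s = r2 = 1, r1 = 0
M = (n!/n^n) * (4/pi)^s * sqrt(|disc(K)|) = (2!/2^2) * (4/pi)^1 * sqrt(947)
= 0.5 * 1.273240 * 30.773365
= 19.5909

19.5909


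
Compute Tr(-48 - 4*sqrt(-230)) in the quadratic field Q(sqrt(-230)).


Tr(a + b*sqrt(d)) = (a + b*sqrt(d)) + (a - b*sqrt(d)) = 2a
= 2 * (-48)
= -96

-96


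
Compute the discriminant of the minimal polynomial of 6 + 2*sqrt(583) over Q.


The element 6 + 2*sqrt(583) has minimal polynomial:
x^2 - 12*x - 2296
Discriminant = (-12)^2 - 4*(-2296)
= 144 + 9184
= 9328

9328


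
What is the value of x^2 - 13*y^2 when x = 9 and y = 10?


x^2 - d*y^2
= 9^2 - 13*10^2
= 81 - 1300
= -1219

-1219


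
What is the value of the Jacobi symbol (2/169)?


Compute (2/169) via quadratic reciprocity:
  pull out 2: (2/169) = +1  (since 169 mod 8 = 1)
  (1/169) = 1
Product of signs = 1

1


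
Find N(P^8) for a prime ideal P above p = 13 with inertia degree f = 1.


N(P^a) = p^(a*f)
= 13^(8*1)
= 13^8
= 815730721

815730721


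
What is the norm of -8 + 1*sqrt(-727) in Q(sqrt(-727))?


N(a + b*sqrt(d)) = a^2 - d*b^2
= (-8)^2 - (-727)*(1)^2
= 64 + 727
= 791

791


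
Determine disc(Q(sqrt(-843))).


For K = Q(sqrt(d)) with d squarefree: disc(K) = d if d = 1 mod 4, and disc(K) = 4d if d = 2 or 3 mod 4.
Here d = -843, and d mod 4 = 1.
d = 1 mod 4 (O_K = Z[(1+sqrt(d))/2]), so disc(K) = d = -843

-843


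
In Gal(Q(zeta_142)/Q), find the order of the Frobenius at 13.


The Frobenius at p in Gal(Q(zeta_n)/Q) = (Z/nZ)* is the class of p, so its order is ord_142(13), the smallest k >= 1 with 13^k = 1 mod 142.
n = 142 = 2 * 71, phi(142) = 70; the order divides phi(n).
Divisors of 70: 1, 2, 5, 7, 10, 14, 35, 70
Repeated squaring mod 142: 13^1 = 13, 13^2 = 27, 13^4 = 19, 13^8 = 77, 13^16 = 107, 13^32 = 89, 13^64 = 111
Test divisors in increasing order:
  k=1: 13^1 = 13 mod 142
  k=2: 13^2 = 27 mod 142
  k=5: 13^5 = 19 * 13 = 105 mod 142
  k=7: 13^7 = 19 * 27 * 13 = 137 mod 142
  k=10: 13^10 = 77 * 27 = 91 mod 142
  k=14: 13^14 = 77 * 19 * 27 = 25 mod 142
  k=35: 13^35 = 89 * 27 * 13 = 141 mod 142
  k=70: 13^70 = 111 * 19 * 27 = 1 mod 142  <- first divisor giving 1
Order = 70

70


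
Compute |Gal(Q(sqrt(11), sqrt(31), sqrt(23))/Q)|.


The 3 square roots of distinct primes are multiplicatively independent over Q,
so [K:Q] = 2^3 and Gal(K/Q) is isomorphic to (Z/2Z)^3.
|Gal| = 2^3 = 8

8


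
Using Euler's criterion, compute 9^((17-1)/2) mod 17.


p = 17 is prime and the exponent is (p-1)/2 = 8, so by Euler's criterion 9^8 = (9/17) = +1 or -1 mod 17.
Compute by square-and-multiply:
  8 = 8 (binary 1000)
  Repeated squaring mod 17: 9^1 = 9, 9^2 = 13, 9^4 = 16, 9^8 = 1
  9^8 = 1 mod 17
Result 1: 9 is a quadratic residue mod 17.
9^8 mod 17 = 1

1


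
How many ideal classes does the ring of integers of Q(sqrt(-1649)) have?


K = Q(sqrt(-1649)). d mod 4 = 3, so D = disc(K) = 4d = -6596
h(K) equals the number of primitive reduced positive-definite forms (a, b, c) = a*x^2 + b*x*y + c*y^2 with b^2 - 4ac = D,
where reduced means |b| <= a <= c, with b >= 0 whenever |b| = a or a = c, and primitive means gcd(a, b, c) = 1.
Reduced forces 3a^2 <= |D| = 6596, so 1 <= a <= 46; b must have the parity of D, and c = (b^2 - D)/(4a) must be an integer >= a.
Enumerate a = 1..46, b in [-a, a]:
  a=1: (1, 0, 1649)  [1]
  a=2: (2, 2, 825)  [1]
  a=3: (3, -2, 550), (3, 2, 550)  [2]
  a=4: none
  a=5: (5, -2, 330), (5, 2, 330)  [2]
  a=6: (6, -2, 275), (6, 2, 275)  [2]
  a=7..8: none
  a=9: (9, -8, 185), (9, 8, 185)  [2]
  a=10: (10, -2, 165), (10, 2, 165)  [2]
  a=11: (11, -2, 150), (11, 2, 150)  [2]
  a=12..14: none
  a=15: (15, -8, 111), (15, -2, 110), (15, 2, 110), (15, 8, 111)  [4]
  a=16: none
  a=17: (17, 0, 97)  [1]
  a=18: (18, -10, 93), (18, 10, 93)  [2]
  a=19: (19, -4, 87), (19, 4, 87)  [2]
  a=20..21: none
  a=22: (22, -2, 75), (22, 2, 75)  [2]
  a=23..24: none
  a=25: (25, -2, 66), (25, 2, 66)  [2]
  a=26: none
  a=27: (27, -10, 62), (27, 10, 62)  [2]
  a=28: none
  a=29: (29, -4, 57), (29, 4, 57)  [2]
  a=30: (30, -22, 59), (30, -2, 55), (30, 2, 55), (30, 22, 59)  [4]
  a=31: (31, -10, 54), (31, 10, 54)  [2]
  a=32: none
  a=33: (33, -20, 53), (33, -2, 50), (33, 2, 50), (33, 20, 53)  [4]
  a=34: (34, 34, 57)  [1]
  a=35..36: none
  a=37: (37, -8, 45), (37, 8, 45)  [2]
  a=38: (38, -34, 51), (38, 34, 51)  [2]
  a=39..40: none
  a=41: (41, -28, 45), (41, 28, 45)  [2]
  a=42..46: none
Total reduced forms: 1 + 1 + 2 + 2 + 2 + 2 + 2 + 2 + 4 + 1 + 2 + 2 + 2 + 2 + 2 + 2 + 4 + 2 + 4 + 1 + 2 + 2 + 2 = 48
h = 48

48


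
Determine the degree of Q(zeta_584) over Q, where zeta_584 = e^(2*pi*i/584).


The degree equals Euler's totient phi(584).
584 = 2^3 * 73
phi(584) = 288

288


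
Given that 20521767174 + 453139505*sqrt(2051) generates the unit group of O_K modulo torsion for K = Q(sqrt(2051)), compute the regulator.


epsilon = 20521767174 + 453139505*sqrt(2051)
= 4.1044e+10
R = ln(4.1044e+10)
= 24.4379

24.4379


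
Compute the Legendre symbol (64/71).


p = 71 is prime, so compute (64/71) with the reciprocity algorithm (Jacobi-symbol steps: pull out 2s via (2/n), flip via reciprocity, reduce):
  pull out 2: (2/71) = +1  (since 71 mod 8 = 7)
  pull out 2: (2/71) = +1  (since 71 mod 8 = 7)
  pull out 2: (2/71) = +1  (since 71 mod 8 = 7)
  pull out 2: (2/71) = +1  (since 71 mod 8 = 7)
  pull out 2: (2/71) = +1  (since 71 mod 8 = 7)
  pull out 2: (2/71) = +1  (since 71 mod 8 = 7)
  (1/71) = 1
Product of signs = 1
(64/71) = 1

1


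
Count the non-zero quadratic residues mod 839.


For prime p, the number of non-zero quadratic residues is (p-1)/2.
= (839-1)/2
= 419

419


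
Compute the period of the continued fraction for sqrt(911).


Run the CF algorithm for sqrt(911).
a_0 = floor(sqrt(911)) = 30; set m_0=0, q_0=1.
Recurrence: m' = q*a - m,  q' = (d - m'^2)/q,  a' = floor((a_0 + m')/q').
  step 1: m=30, q=11, a=5
  step 2: m=25, q=26, a=2
  step 3: m=27, q=7, a=8
  step 4: m=29, q=10, a=5
  step 5: m=21, q=47, a=1
  step 6: m=26, q=5, a=11
  step 7: m=29, q=14, a=4
  step 8: m=27, q=13, a=4
  step 9: m=25, q=22, a=2
  step 10: m=19, q=25, a=1
  step 11: m=6, q=35, a=1
  step 12: m=29, q=2, a=29
  step 13: m=29, q=35, a=1
  step 14: m=6, q=25, a=1
  step 15: m=19, q=22, a=2
  step 16: m=25, q=13, a=4
  step 17: m=27, q=14, a=4
  step 18: m=29, q=5, a=11
  step 19: m=26, q=47, a=1
  step 20: m=21, q=10, a=5
  step 21: m=29, q=7, a=8
  step 22: m=27, q=26, a=2
  step 23: m=25, q=11, a=5
  step 24: m=30, q=1, a=60
a_24 = 2*a_0 = 60, so the period closes here.
sqrt(911) = [30; 5, 2, 8, 5, 1, 11, 4, 4, 2, 1, 1, 29, 1, 1, 2, 4, 4, 11, 1, 5, 8, 2, 5, 60]
Period length = 24

24


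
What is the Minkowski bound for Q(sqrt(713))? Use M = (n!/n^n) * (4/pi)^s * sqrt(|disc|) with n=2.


d = 713, d mod 4 = 1, so disc(K) = d = 713; |disc(K)| = 713
Real quadratic field, so n = 2, s = r2 = 0, r1 = 2
M = (n!/n^n) * (4/pi)^s * sqrt(|disc(K)|) = (2!/2^2) * (4/pi)^0 * sqrt(713)
= 0.5 * 1.000000 * 26.702060
= 13.3510

13.3510


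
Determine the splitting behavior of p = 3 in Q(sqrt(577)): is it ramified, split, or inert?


K = Q(sqrt(577)). Since d mod 4 = 1, disc(K) = 577.
Check p | disc: 577 mod 3 = 1.
p does not divide disc. Compute Legendre symbol (d/p):
1^((3-1)/2) mod 3 = 1
(d/p) = 1, so p splits: (p) = P*P' with e=1, f=1, g=2.
Therefore p is split.

split


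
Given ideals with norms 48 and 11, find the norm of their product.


N(IJ) = N(I) * N(J)
= 48 * 11
= 528

528


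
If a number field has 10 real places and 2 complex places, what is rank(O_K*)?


By Dirichlet's unit theorem:
rank = r1 + r2 - 1
= 10 + 2 - 1
= 11

11


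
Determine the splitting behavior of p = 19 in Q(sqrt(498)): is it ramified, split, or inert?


K = Q(sqrt(498)). Since d mod 4 = 2, disc(K) = 1992.
Check p | disc: 1992 mod 19 = 16.
p does not divide disc. Compute Legendre symbol (d/p):
4^((19-1)/2) mod 19 = 1
(d/p) = 1, so p splits: (p) = P*P' with e=1, f=1, g=2.
Therefore p is split.

split


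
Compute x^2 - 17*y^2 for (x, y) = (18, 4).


x^2 - d*y^2
= 18^2 - 17*4^2
= 324 - 272
= 52

52


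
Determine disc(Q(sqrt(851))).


For K = Q(sqrt(d)) with d squarefree: disc(K) = d if d = 1 mod 4, and disc(K) = 4d if d = 2 or 3 mod 4.
Here d = 851, and d mod 4 = 3.
d = 3 mod 4, not 1 (O_K = Z[sqrt(d)]), so disc(K) = 4d = 4 * (851) = 3404

3404


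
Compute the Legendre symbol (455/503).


p = 503 is prime, so compute (455/503) with the reciprocity algorithm (Jacobi-symbol steps: pull out 2s via (2/n), flip via reciprocity, reduce):
  reciprocity: (455/503) -> -(503/455)
  reduce: (48/455)
  pull out 2: (2/455) = +1  (since 455 mod 8 = 7)
  pull out 2: (2/455) = +1  (since 455 mod 8 = 7)
  pull out 2: (2/455) = +1  (since 455 mod 8 = 7)
  pull out 2: (2/455) = +1  (since 455 mod 8 = 7)
  reciprocity: (3/455) -> -(455/3)
  reduce: (2/3)
  pull out 2: (2/3) = -1  (since 3 mod 8 = 3)
  (1/3) = 1
Product of signs = -1
(455/503) = -1

-1


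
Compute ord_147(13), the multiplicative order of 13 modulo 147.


We want ord_147(13), the smallest k >= 1 with 13^k = 1 mod 147.
n = 147 = 3 * 7^2, phi(147) = 84; the order divides phi(n).
Divisors of 84: 1, 2, 3, 4, 6, 7, 12, 14, 21, 28, 42, 84
Repeated squaring mod 147: 13^1 = 13, 13^2 = 22, 13^4 = 43, 13^8 = 85, 13^16 = 22, 13^32 = 43, 13^64 = 85
Test divisors in increasing order:
  k=1: 13^1 = 13 mod 147
  k=2: 13^2 = 22 mod 147
  k=3: 13^3 = 22 * 13 = 139 mod 147
  k=4: 13^4 = 43 mod 147
  k=6: 13^6 = 43 * 22 = 64 mod 147
  k=7: 13^7 = 43 * 22 * 13 = 97 mod 147
  k=12: 13^12 = 85 * 43 = 127 mod 147
  k=14: 13^14 = 85 * 43 * 22 = 1 mod 147  <- first divisor giving 1
Order = 14

14


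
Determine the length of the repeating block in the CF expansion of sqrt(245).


Run the CF algorithm for sqrt(245).
a_0 = floor(sqrt(245)) = 15; set m_0=0, q_0=1.
Recurrence: m' = q*a - m,  q' = (d - m'^2)/q,  a' = floor((a_0 + m')/q').
  step 1: m=15, q=20, a=1
  step 2: m=5, q=11, a=1
  step 3: m=6, q=19, a=1
  step 4: m=13, q=4, a=7
  step 5: m=15, q=5, a=6
  step 6: m=15, q=4, a=7
  step 7: m=13, q=19, a=1
  step 8: m=6, q=11, a=1
  step 9: m=5, q=20, a=1
  step 10: m=15, q=1, a=30
a_10 = 2*a_0 = 30, so the period closes here.
sqrt(245) = [15; 1, 1, 1, 7, 6, 7, 1, 1, 1, 30]
Period length = 10

10


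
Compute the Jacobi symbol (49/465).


Compute (49/465) via quadratic reciprocity:
  reciprocity: (49/465) -> +(465/49)
  reduce: (24/49)
  pull out 2: (2/49) = +1  (since 49 mod 8 = 1)
  pull out 2: (2/49) = +1  (since 49 mod 8 = 1)
  pull out 2: (2/49) = +1  (since 49 mod 8 = 1)
  reciprocity: (3/49) -> +(49/3)
  reduce: (1/3)
  (1/3) = 1
Product of signs = 1

1


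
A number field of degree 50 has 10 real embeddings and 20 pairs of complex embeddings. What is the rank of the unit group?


By Dirichlet's unit theorem:
rank = r1 + r2 - 1
= 10 + 20 - 1
= 29

29


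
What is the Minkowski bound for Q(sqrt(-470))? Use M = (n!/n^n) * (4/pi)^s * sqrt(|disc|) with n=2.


d = -470, d mod 4 = 2, so disc(K) = 4d = -1880; |disc(K)| = 1880
Imaginary quadratic field, so n = 2, s = r2 = 1, r1 = 0
M = (n!/n^n) * (4/pi)^s * sqrt(|disc(K)|) = (2!/2^2) * (4/pi)^1 * sqrt(1880)
= 0.5 * 1.273240 * 43.358967
= 27.6032

27.6032


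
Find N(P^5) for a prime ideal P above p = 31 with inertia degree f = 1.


N(P^a) = p^(a*f)
= 31^(5*1)
= 31^5
= 28629151

28629151


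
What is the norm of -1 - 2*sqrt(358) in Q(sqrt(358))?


N(a + b*sqrt(d)) = a^2 - d*b^2
= (-1)^2 - (358)*(-2)^2
= 1 - 1432
= -1431

-1431


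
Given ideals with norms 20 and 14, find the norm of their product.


N(IJ) = N(I) * N(J)
= 20 * 14
= 280

280


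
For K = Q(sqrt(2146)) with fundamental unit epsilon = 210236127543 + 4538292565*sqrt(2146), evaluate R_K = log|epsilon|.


epsilon = 210236127543 + 4538292565*sqrt(2146)
= 4.2047e+11
R = ln(4.2047e+11)
= 26.7646

26.7646


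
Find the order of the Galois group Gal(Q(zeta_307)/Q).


|Gal(Q(zeta_307)/Q)| = phi(307)
= 306

306


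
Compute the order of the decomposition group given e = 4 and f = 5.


|D_P| = e * f
= 4 * 5
= 20

20


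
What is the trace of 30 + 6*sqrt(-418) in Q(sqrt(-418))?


Tr(a + b*sqrt(d)) = (a + b*sqrt(d)) + (a - b*sqrt(d)) = 2a
= 2 * (30)
= 60

60


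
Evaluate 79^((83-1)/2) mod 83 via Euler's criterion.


p = 83 is prime and the exponent is (p-1)/2 = 41, so by Euler's criterion 79^41 = (79/83) = +1 or -1 mod 83.
Compute by square-and-multiply:
  41 = 32 + 8 + 1 (binary 101001)
  Repeated squaring mod 83: 79^1 = 79, 79^2 = 16, 79^4 = 7, 79^8 = 49, 79^16 = 77, 79^32 = 36
  79^41 = 79^32 * 79^8 * 79^1 = 36 * 49 * 79 mod 83
    36 * 49 = 1764 = 21 mod 83
    21 * 79 = 1659 = 82 mod 83
  79^41 = 82 mod 83
Result 82 = p - 1 = -1 mod 83: 79 is a quadratic non-residue mod 83. As a residue in [0, p-1] the value is 82.
79^41 mod 83 = 82

82


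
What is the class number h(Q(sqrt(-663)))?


K = Q(sqrt(-663)). d mod 4 = 1, so D = disc(K) = d = -663
h(K) equals the number of primitive reduced positive-definite forms (a, b, c) = a*x^2 + b*x*y + c*y^2 with b^2 - 4ac = D,
where reduced means |b| <= a <= c, with b >= 0 whenever |b| = a or a = c, and primitive means gcd(a, b, c) = 1.
Reduced forces 3a^2 <= |D| = 663, so 1 <= a <= 14; b must have the parity of D, and c = (b^2 - D)/(4a) must be an integer >= a.
Enumerate a = 1..14, b in [-a, a]:
  a=1: (1, 1, 166)  [1]
  a=2: (2, -1, 83), (2, 1, 83)  [2]
  a=3: (3, 3, 56)  [1]
  a=4: (4, -3, 42), (4, 3, 42)  [2]
  a=5: none
  a=6: (6, -3, 28), (6, 3, 28)  [2]
  a=7: (7, -3, 24), (7, 3, 24)  [2]
  a=8: (8, -3, 21), (8, 3, 21)  [2]
  a=9..11: none
  a=12: (12, -3, 14), (12, 3, 14)  [2]
  a=13: (13, 13, 16)  [1]
  a=14: (14, 11, 14)  [1]
Total reduced forms: 1 + 2 + 1 + 2 + 2 + 2 + 2 + 2 + 1 + 1 = 16
h = 16

16


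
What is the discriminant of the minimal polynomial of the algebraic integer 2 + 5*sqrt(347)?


The element 2 + 5*sqrt(347) has minimal polynomial:
x^2 - 4*x - 8671
Discriminant = (-4)^2 - 4*(-8671)
= 16 + 34684
= 34700

34700


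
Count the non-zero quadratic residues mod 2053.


For prime p, the number of non-zero quadratic residues is (p-1)/2.
= (2053-1)/2
= 1026

1026


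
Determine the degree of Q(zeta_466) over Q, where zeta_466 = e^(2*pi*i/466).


The degree equals Euler's totient phi(466).
466 = 2 * 233
phi(466) = 232

232


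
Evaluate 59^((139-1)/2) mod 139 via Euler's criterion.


p = 139 is prime and the exponent is (p-1)/2 = 69, so by Euler's criterion 59^69 = (59/139) = +1 or -1 mod 139.
Compute by square-and-multiply:
  69 = 64 + 4 + 1 (binary 1000101)
  Repeated squaring mod 139: 59^1 = 59, 59^2 = 6, 59^4 = 36, 59^8 = 45, 59^16 = 79, 59^32 = 125, 59^64 = 57
  59^69 = 59^64 * 59^4 * 59^1 = 57 * 36 * 59 mod 139
    57 * 36 = 2052 = 106 mod 139
    106 * 59 = 6254 = 138 mod 139
  59^69 = 138 mod 139
Result 138 = p - 1 = -1 mod 139: 59 is a quadratic non-residue mod 139. As a residue in [0, p-1] the value is 138.
59^69 mod 139 = 138

138


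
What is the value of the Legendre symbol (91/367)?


p = 367 is prime, so compute (91/367) with the reciprocity algorithm (Jacobi-symbol steps: pull out 2s via (2/n), flip via reciprocity, reduce):
  reciprocity: (91/367) -> -(367/91)
  reduce: (3/91)
  reciprocity: (3/91) -> -(91/3)
  reduce: (1/3)
  (1/3) = 1
Product of signs = 1
(91/367) = 1

1


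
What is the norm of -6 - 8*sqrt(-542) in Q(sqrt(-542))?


N(a + b*sqrt(d)) = a^2 - d*b^2
= (-6)^2 - (-542)*(-8)^2
= 36 + 34688
= 34724

34724


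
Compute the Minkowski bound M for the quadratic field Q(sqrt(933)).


d = 933, d mod 4 = 1, so disc(K) = d = 933; |disc(K)| = 933
Real quadratic field, so n = 2, s = r2 = 0, r1 = 2
M = (n!/n^n) * (4/pi)^s * sqrt(|disc(K)|) = (2!/2^2) * (4/pi)^0 * sqrt(933)
= 0.5 * 1.000000 * 30.545049
= 15.2725

15.2725


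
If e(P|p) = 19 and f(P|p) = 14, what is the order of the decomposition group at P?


|D_P| = e * f
= 19 * 14
= 266

266


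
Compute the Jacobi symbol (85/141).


Compute (85/141) via quadratic reciprocity:
  reciprocity: (85/141) -> +(141/85)
  reduce: (56/85)
  pull out 2: (2/85) = -1  (since 85 mod 8 = 5)
  pull out 2: (2/85) = -1  (since 85 mod 8 = 5)
  pull out 2: (2/85) = -1  (since 85 mod 8 = 5)
  reciprocity: (7/85) -> +(85/7)
  reduce: (1/7)
  (1/7) = 1
Product of signs = -1

-1


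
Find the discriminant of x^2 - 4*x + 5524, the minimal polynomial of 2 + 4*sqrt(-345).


The element 2 + 4*sqrt(-345) has minimal polynomial:
x^2 - 4*x + 5524
Discriminant = (-4)^2 - 4*(5524)
= 16 - 22096
= -22080

-22080


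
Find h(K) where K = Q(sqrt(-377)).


K = Q(sqrt(-377)). d mod 4 = 3, so D = disc(K) = 4d = -1508
h(K) equals the number of primitive reduced positive-definite forms (a, b, c) = a*x^2 + b*x*y + c*y^2 with b^2 - 4ac = D,
where reduced means |b| <= a <= c, with b >= 0 whenever |b| = a or a = c, and primitive means gcd(a, b, c) = 1.
Reduced forces 3a^2 <= |D| = 1508, so 1 <= a <= 22; b must have the parity of D, and c = (b^2 - D)/(4a) must be an integer >= a.
Enumerate a = 1..22, b in [-a, a]:
  a=1: (1, 0, 377)  [1]
  a=2: (2, 2, 189)  [1]
  a=3: (3, -2, 126), (3, 2, 126)  [2]
  a=4..5: none
  a=6: (6, -2, 63), (6, 2, 63)  [2]
  a=7: (7, -2, 54), (7, 2, 54)  [2]
  a=8: none
  a=9: (9, -2, 42), (9, 2, 42)  [2]
  a=10..12: none
  a=13: (13, 0, 29)  [1]
  a=14: (14, -2, 27), (14, 2, 27)  [2]
  a=15..17: none
  a=18: (18, -2, 21), (18, 2, 21)  [2]
  a=19..20: none
  a=21: (21, 16, 21)  [1]
  a=22: none
Total reduced forms: 1 + 1 + 2 + 2 + 2 + 2 + 1 + 2 + 2 + 1 = 16
h = 16

16


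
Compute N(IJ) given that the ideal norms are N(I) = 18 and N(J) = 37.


N(IJ) = N(I) * N(J)
= 18 * 37
= 666

666


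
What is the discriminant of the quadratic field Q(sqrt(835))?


For K = Q(sqrt(d)) with d squarefree: disc(K) = d if d = 1 mod 4, and disc(K) = 4d if d = 2 or 3 mod 4.
Here d = 835, and d mod 4 = 3.
d = 3 mod 4, not 1 (O_K = Z[sqrt(d)]), so disc(K) = 4d = 4 * (835) = 3340

3340


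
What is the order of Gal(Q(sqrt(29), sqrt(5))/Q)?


The 2 square roots of distinct primes are multiplicatively independent over Q,
so [K:Q] = 2^2 and Gal(K/Q) is isomorphic to (Z/2Z)^2.
|Gal| = 2^2 = 4

4


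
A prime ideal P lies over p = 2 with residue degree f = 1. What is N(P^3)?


N(P^a) = p^(a*f)
= 2^(3*1)
= 2^3
= 8

8


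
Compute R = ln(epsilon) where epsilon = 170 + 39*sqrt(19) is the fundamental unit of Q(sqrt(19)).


epsilon = 170 + 39*sqrt(19)
= 339.9971
R = ln(339.9971)
= 5.8289

5.8289


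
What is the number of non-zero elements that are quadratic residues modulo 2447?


For prime p, the number of non-zero quadratic residues is (p-1)/2.
= (2447-1)/2
= 1223

1223


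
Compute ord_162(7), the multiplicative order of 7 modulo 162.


We want ord_162(7), the smallest k >= 1 with 7^k = 1 mod 162.
n = 162 = 2 * 3^4, phi(162) = 54; the order divides phi(n).
Divisors of 54: 1, 2, 3, 6, 9, 18, 27, 54
Repeated squaring mod 162: 7^1 = 7, 7^2 = 49, 7^4 = 133, 7^8 = 31, 7^16 = 151, 7^32 = 121
Test divisors in increasing order:
  k=1: 7^1 = 7 mod 162
  k=2: 7^2 = 49 mod 162
  k=3: 7^3 = 49 * 7 = 19 mod 162
  k=6: 7^6 = 133 * 49 = 37 mod 162
  k=9: 7^9 = 31 * 7 = 55 mod 162
  k=18: 7^18 = 151 * 49 = 109 mod 162
  k=27: 7^27 = 151 * 31 * 49 * 7 = 1 mod 162  <- first divisor giving 1
Order = 27

27


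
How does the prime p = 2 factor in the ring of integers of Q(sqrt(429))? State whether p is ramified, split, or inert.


K = Q(sqrt(429)). Since d mod 4 = 1, disc(K) = 429.
Check p | disc: 429 mod 2 = 1.
p=2 does not divide disc (d is 1 mod 4). 2 splits iff d = 1 mod 8.
d mod 8 = 5, so (d/2) = -1.
(d/p) = -1, so p is inert: (p) stays prime with e=1, f=2, g=1.
Therefore p is inert.

inert


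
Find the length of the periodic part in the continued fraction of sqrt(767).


Run the CF algorithm for sqrt(767).
a_0 = floor(sqrt(767)) = 27; set m_0=0, q_0=1.
Recurrence: m' = q*a - m,  q' = (d - m'^2)/q,  a' = floor((a_0 + m')/q').
  step 1: m=27, q=38, a=1
  step 2: m=11, q=17, a=2
  step 3: m=23, q=14, a=3
  step 4: m=19, q=29, a=1
  step 5: m=10, q=23, a=1
  step 6: m=13, q=26, a=1
  step 7: m=13, q=23, a=1
  step 8: m=10, q=29, a=1
  step 9: m=19, q=14, a=3
  step 10: m=23, q=17, a=2
  step 11: m=11, q=38, a=1
  step 12: m=27, q=1, a=54
a_12 = 2*a_0 = 54, so the period closes here.
sqrt(767) = [27; 1, 2, 3, 1, 1, 1, 1, 1, 3, 2, 1, 54]
Period length = 12

12


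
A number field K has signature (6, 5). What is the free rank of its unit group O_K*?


By Dirichlet's unit theorem:
rank = r1 + r2 - 1
= 6 + 5 - 1
= 10

10


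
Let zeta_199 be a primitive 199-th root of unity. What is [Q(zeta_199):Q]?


The degree equals Euler's totient phi(199).
199 = 199
phi(199) = 198

198


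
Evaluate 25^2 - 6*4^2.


x^2 - d*y^2
= 25^2 - 6*4^2
= 625 - 96
= 529

529


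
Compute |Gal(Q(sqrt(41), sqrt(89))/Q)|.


The 2 square roots of distinct primes are multiplicatively independent over Q,
so [K:Q] = 2^2 and Gal(K/Q) is isomorphic to (Z/2Z)^2.
|Gal| = 2^2 = 4

4


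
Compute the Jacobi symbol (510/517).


Compute (510/517) via quadratic reciprocity:
  pull out 2: (2/517) = -1  (since 517 mod 8 = 5)
  reciprocity: (255/517) -> +(517/255)
  reduce: (7/255)
  reciprocity: (7/255) -> -(255/7)
  reduce: (3/7)
  reciprocity: (3/7) -> -(7/3)
  reduce: (1/3)
  (1/3) = 1
Product of signs = -1

-1


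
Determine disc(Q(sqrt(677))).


For K = Q(sqrt(d)) with d squarefree: disc(K) = d if d = 1 mod 4, and disc(K) = 4d if d = 2 or 3 mod 4.
Here d = 677, and d mod 4 = 1.
d = 1 mod 4 (O_K = Z[(1+sqrt(d))/2]), so disc(K) = d = 677

677


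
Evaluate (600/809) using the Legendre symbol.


p = 809 is prime, so compute (600/809) with the reciprocity algorithm (Jacobi-symbol steps: pull out 2s via (2/n), flip via reciprocity, reduce):
  pull out 2: (2/809) = +1  (since 809 mod 8 = 1)
  pull out 2: (2/809) = +1  (since 809 mod 8 = 1)
  pull out 2: (2/809) = +1  (since 809 mod 8 = 1)
  reciprocity: (75/809) -> +(809/75)
  reduce: (59/75)
  reciprocity: (59/75) -> -(75/59)
  reduce: (16/59)
  pull out 2: (2/59) = -1  (since 59 mod 8 = 3)
  pull out 2: (2/59) = -1  (since 59 mod 8 = 3)
  pull out 2: (2/59) = -1  (since 59 mod 8 = 3)
  pull out 2: (2/59) = -1  (since 59 mod 8 = 3)
  (1/59) = 1
Product of signs = -1
(600/809) = -1

-1


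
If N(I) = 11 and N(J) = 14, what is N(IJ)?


N(IJ) = N(I) * N(J)
= 11 * 14
= 154

154


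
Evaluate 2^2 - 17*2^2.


x^2 - d*y^2
= 2^2 - 17*2^2
= 4 - 68
= -64

-64


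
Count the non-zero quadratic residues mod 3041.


For prime p, the number of non-zero quadratic residues is (p-1)/2.
= (3041-1)/2
= 1520

1520


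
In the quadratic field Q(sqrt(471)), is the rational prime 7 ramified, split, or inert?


K = Q(sqrt(471)). Since d mod 4 = 3, disc(K) = 1884.
Check p | disc: 1884 mod 7 = 1.
p does not divide disc. Compute Legendre symbol (d/p):
2^((7-1)/2) mod 7 = 1
(d/p) = 1, so p splits: (p) = P*P' with e=1, f=1, g=2.
Therefore p is split.

split


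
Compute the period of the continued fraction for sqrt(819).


Run the CF algorithm for sqrt(819).
a_0 = floor(sqrt(819)) = 28; set m_0=0, q_0=1.
Recurrence: m' = q*a - m,  q' = (d - m'^2)/q,  a' = floor((a_0 + m')/q').
  step 1: m=28, q=35, a=1
  step 2: m=7, q=22, a=1
  step 3: m=15, q=27, a=1
  step 4: m=12, q=25, a=1
  step 5: m=13, q=26, a=1
  step 6: m=13, q=25, a=1
  step 7: m=12, q=27, a=1
  step 8: m=15, q=22, a=1
  step 9: m=7, q=35, a=1
  step 10: m=28, q=1, a=56
a_10 = 2*a_0 = 56, so the period closes here.
sqrt(819) = [28; 1, 1, 1, 1, 1, 1, 1, 1, 1, 56]
Period length = 10

10


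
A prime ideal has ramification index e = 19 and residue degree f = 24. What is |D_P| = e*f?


|D_P| = e * f
= 19 * 24
= 456

456


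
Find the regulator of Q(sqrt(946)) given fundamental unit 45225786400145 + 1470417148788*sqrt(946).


epsilon = 45225786400145 + 1470417148788*sqrt(946)
= 9.0452e+13
R = ln(9.0452e+13)
= 32.1358

32.1358


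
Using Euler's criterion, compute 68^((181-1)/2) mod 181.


p = 181 is prime and the exponent is (p-1)/2 = 90, so by Euler's criterion 68^90 = (68/181) = +1 or -1 mod 181.
Compute by square-and-multiply:
  90 = 64 + 16 + 8 + 2 (binary 1011010)
  Repeated squaring mod 181: 68^1 = 68, 68^2 = 99, 68^4 = 27, 68^8 = 5, 68^16 = 25, 68^32 = 82, 68^64 = 27
  68^90 = 68^64 * 68^16 * 68^8 * 68^2 = 27 * 25 * 5 * 99 mod 181
    27 * 25 = 675 = 132 mod 181
    132 * 5 = 660 = 117 mod 181
    117 * 99 = 11583 = 180 mod 181
  68^90 = 180 mod 181
Result 180 = p - 1 = -1 mod 181: 68 is a quadratic non-residue mod 181. As a residue in [0, p-1] the value is 180.
68^90 mod 181 = 180

180


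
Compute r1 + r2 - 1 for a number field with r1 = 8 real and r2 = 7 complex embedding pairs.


By Dirichlet's unit theorem:
rank = r1 + r2 - 1
= 8 + 7 - 1
= 14

14


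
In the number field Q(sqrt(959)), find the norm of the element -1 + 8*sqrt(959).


N(a + b*sqrt(d)) = a^2 - d*b^2
= (-1)^2 - (959)*(8)^2
= 1 - 61376
= -61375

-61375


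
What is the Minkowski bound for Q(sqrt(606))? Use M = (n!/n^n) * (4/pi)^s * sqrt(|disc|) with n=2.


d = 606, d mod 4 = 2, so disc(K) = 4d = 2424; |disc(K)| = 2424
Real quadratic field, so n = 2, s = r2 = 0, r1 = 2
M = (n!/n^n) * (4/pi)^s * sqrt(|disc(K)|) = (2!/2^2) * (4/pi)^0 * sqrt(2424)
= 0.5 * 1.000000 * 49.234135
= 24.6171

24.6171


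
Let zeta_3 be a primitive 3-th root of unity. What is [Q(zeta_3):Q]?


The degree equals Euler's totient phi(3).
3 = 3
phi(3) = 2

2


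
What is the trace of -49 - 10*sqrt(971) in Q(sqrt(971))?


Tr(a + b*sqrt(d)) = (a + b*sqrt(d)) + (a - b*sqrt(d)) = 2a
= 2 * (-49)
= -98

-98


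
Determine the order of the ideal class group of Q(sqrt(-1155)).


K = Q(sqrt(-1155)). d mod 4 = 1, so D = disc(K) = d = -1155
h(K) equals the number of primitive reduced positive-definite forms (a, b, c) = a*x^2 + b*x*y + c*y^2 with b^2 - 4ac = D,
where reduced means |b| <= a <= c, with b >= 0 whenever |b| = a or a = c, and primitive means gcd(a, b, c) = 1.
Reduced forces 3a^2 <= |D| = 1155, so 1 <= a <= 19; b must have the parity of D, and c = (b^2 - D)/(4a) must be an integer >= a.
Enumerate a = 1..19, b in [-a, a]:
  a=1: (1, 1, 289)  [1]
  a=2: none
  a=3: (3, 3, 97)  [1]
  a=4: none
  a=5: (5, 5, 59)  [1]
  a=6: none
  a=7: (7, 7, 43)  [1]
  a=8..10: none
  a=11: (11, 11, 29)  [1]
  a=12..14: none
  a=15: (15, 15, 23)  [1]
  a=16: none
  a=17: (17, 1, 17)  [1]
  a=18: none
  a=19: (19, 17, 19)  [1]
Total reduced forms: 1 + 1 + 1 + 1 + 1 + 1 + 1 + 1 = 8
h = 8

8


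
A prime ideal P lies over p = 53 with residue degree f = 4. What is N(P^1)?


N(P^a) = p^(a*f)
= 53^(1*4)
= 53^4
= 7890481

7890481


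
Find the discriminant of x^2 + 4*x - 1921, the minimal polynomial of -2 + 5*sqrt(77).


The element -2 + 5*sqrt(77) has minimal polynomial:
x^2 + 4*x - 1921
Discriminant = (4)^2 - 4*(-1921)
= 16 + 7684
= 7700

7700


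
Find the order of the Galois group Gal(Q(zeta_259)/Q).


|Gal(Q(zeta_259)/Q)| = phi(259)
= 216

216


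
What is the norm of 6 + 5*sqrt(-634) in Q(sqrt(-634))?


N(a + b*sqrt(d)) = a^2 - d*b^2
= (6)^2 - (-634)*(5)^2
= 36 + 15850
= 15886

15886


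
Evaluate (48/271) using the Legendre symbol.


p = 271 is prime, so compute (48/271) with the reciprocity algorithm (Jacobi-symbol steps: pull out 2s via (2/n), flip via reciprocity, reduce):
  pull out 2: (2/271) = +1  (since 271 mod 8 = 7)
  pull out 2: (2/271) = +1  (since 271 mod 8 = 7)
  pull out 2: (2/271) = +1  (since 271 mod 8 = 7)
  pull out 2: (2/271) = +1  (since 271 mod 8 = 7)
  reciprocity: (3/271) -> -(271/3)
  reduce: (1/3)
  (1/3) = 1
Product of signs = -1
(48/271) = -1

-1


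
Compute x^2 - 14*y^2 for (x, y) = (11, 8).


x^2 - d*y^2
= 11^2 - 14*8^2
= 121 - 896
= -775

-775


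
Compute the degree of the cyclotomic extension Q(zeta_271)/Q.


The degree equals Euler's totient phi(271).
271 = 271
phi(271) = 270

270


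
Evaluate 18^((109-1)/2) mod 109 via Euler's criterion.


p = 109 is prime and the exponent is (p-1)/2 = 54, so by Euler's criterion 18^54 = (18/109) = +1 or -1 mod 109.
Compute by square-and-multiply:
  54 = 32 + 16 + 4 + 2 (binary 110110)
  Repeated squaring mod 109: 18^1 = 18, 18^2 = 106, 18^4 = 9, 18^8 = 81, 18^16 = 21, 18^32 = 5
  18^54 = 18^32 * 18^16 * 18^4 * 18^2 = 5 * 21 * 9 * 106 mod 109
    5 * 21 = 105 = 105 mod 109
    105 * 9 = 945 = 73 mod 109
    73 * 106 = 7738 = 108 mod 109
  18^54 = 108 mod 109
Result 108 = p - 1 = -1 mod 109: 18 is a quadratic non-residue mod 109. As a residue in [0, p-1] the value is 108.
18^54 mod 109 = 108

108


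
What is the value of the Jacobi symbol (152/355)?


Compute (152/355) via quadratic reciprocity:
  pull out 2: (2/355) = -1  (since 355 mod 8 = 3)
  pull out 2: (2/355) = -1  (since 355 mod 8 = 3)
  pull out 2: (2/355) = -1  (since 355 mod 8 = 3)
  reciprocity: (19/355) -> -(355/19)
  reduce: (13/19)
  reciprocity: (13/19) -> +(19/13)
  reduce: (6/13)
  pull out 2: (2/13) = -1  (since 13 mod 8 = 5)
  reciprocity: (3/13) -> +(13/3)
  reduce: (1/3)
  (1/3) = 1
Product of signs = -1

-1


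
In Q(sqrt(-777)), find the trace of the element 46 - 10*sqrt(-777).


Tr(a + b*sqrt(d)) = (a + b*sqrt(d)) + (a - b*sqrt(d)) = 2a
= 2 * (46)
= 92

92


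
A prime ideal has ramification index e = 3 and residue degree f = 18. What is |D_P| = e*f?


|D_P| = e * f
= 3 * 18
= 54

54


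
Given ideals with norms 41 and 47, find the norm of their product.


N(IJ) = N(I) * N(J)
= 41 * 47
= 1927

1927


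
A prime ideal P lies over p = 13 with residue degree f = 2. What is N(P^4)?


N(P^a) = p^(a*f)
= 13^(4*2)
= 13^8
= 815730721

815730721


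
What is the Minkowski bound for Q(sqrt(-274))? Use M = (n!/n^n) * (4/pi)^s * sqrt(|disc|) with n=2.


d = -274, d mod 4 = 2, so disc(K) = 4d = -1096; |disc(K)| = 1096
Imaginary quadratic field, so n = 2, s = r2 = 1, r1 = 0
M = (n!/n^n) * (4/pi)^s * sqrt(|disc(K)|) = (2!/2^2) * (4/pi)^1 * sqrt(1096)
= 0.5 * 1.273240 * 33.105891
= 21.0759

21.0759


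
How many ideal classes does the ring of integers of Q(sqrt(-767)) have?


K = Q(sqrt(-767)). d mod 4 = 1, so D = disc(K) = d = -767
h(K) equals the number of primitive reduced positive-definite forms (a, b, c) = a*x^2 + b*x*y + c*y^2 with b^2 - 4ac = D,
where reduced means |b| <= a <= c, with b >= 0 whenever |b| = a or a = c, and primitive means gcd(a, b, c) = 1.
Reduced forces 3a^2 <= |D| = 767, so 1 <= a <= 15; b must have the parity of D, and c = (b^2 - D)/(4a) must be an integer >= a.
Enumerate a = 1..15, b in [-a, a]:
  a=1: (1, 1, 192)  [1]
  a=2: (2, -1, 96), (2, 1, 96)  [2]
  a=3: (3, -1, 64), (3, 1, 64)  [2]
  a=4: (4, -1, 48), (4, 1, 48)  [2]
  a=5: none
  a=6: (6, -5, 33), (6, -1, 32), (6, 1, 32), (6, 5, 33)  [4]
  a=7: none
  a=8: (8, -1, 24), (8, 1, 24)  [2]
  a=9: (9, -5, 22), (9, 5, 22)  [2]
  a=10: none
  a=11: (11, -5, 18), (11, 5, 18)  [2]
  a=12: (12, -7, 17), (12, -1, 16), (12, 1, 16), (12, 7, 17)  [4]
  a=13: (13, 13, 18)  [1]
  a=14..15: none
Total reduced forms: 1 + 2 + 2 + 2 + 4 + 2 + 2 + 2 + 4 + 1 = 22
h = 22

22


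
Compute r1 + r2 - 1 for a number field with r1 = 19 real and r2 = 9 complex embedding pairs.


By Dirichlet's unit theorem:
rank = r1 + r2 - 1
= 19 + 9 - 1
= 27

27


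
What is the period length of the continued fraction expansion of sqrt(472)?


Run the CF algorithm for sqrt(472).
a_0 = floor(sqrt(472)) = 21; set m_0=0, q_0=1.
Recurrence: m' = q*a - m,  q' = (d - m'^2)/q,  a' = floor((a_0 + m')/q').
  step 1: m=21, q=31, a=1
  step 2: m=10, q=12, a=2
  step 3: m=14, q=23, a=1
  step 4: m=9, q=17, a=1
  step 5: m=8, q=24, a=1
  step 6: m=16, q=9, a=4
  step 7: m=20, q=8, a=5
  step 8: m=20, q=9, a=4
  step 9: m=16, q=24, a=1
  step 10: m=8, q=17, a=1
  step 11: m=9, q=23, a=1
  step 12: m=14, q=12, a=2
  step 13: m=10, q=31, a=1
  step 14: m=21, q=1, a=42
a_14 = 2*a_0 = 42, so the period closes here.
sqrt(472) = [21; 1, 2, 1, 1, 1, 4, 5, 4, 1, 1, 1, 2, 1, 42]
Period length = 14

14


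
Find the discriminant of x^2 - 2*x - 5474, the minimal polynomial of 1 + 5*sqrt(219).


The element 1 + 5*sqrt(219) has minimal polynomial:
x^2 - 2*x - 5474
Discriminant = (-2)^2 - 4*(-5474)
= 4 + 21896
= 21900

21900


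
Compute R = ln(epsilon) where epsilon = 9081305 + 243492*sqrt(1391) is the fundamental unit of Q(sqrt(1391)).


epsilon = 9081305 + 243492*sqrt(1391)
= 1.8163e+07
R = ln(1.8163e+07)
= 16.7149

16.7149


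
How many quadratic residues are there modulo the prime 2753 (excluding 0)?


For prime p, the number of non-zero quadratic residues is (p-1)/2.
= (2753-1)/2
= 1376

1376


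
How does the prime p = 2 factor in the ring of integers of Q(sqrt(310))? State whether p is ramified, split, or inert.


K = Q(sqrt(310)). Since d mod 4 = 2, disc(K) = 1240.
Check p | disc: 1240 mod 2 = 0.
p divides disc, so p ramifies: (p) = P^2 with e=2, f=1, g=1.
Therefore p is ramified.

ramified


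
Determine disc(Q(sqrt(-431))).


For K = Q(sqrt(d)) with d squarefree: disc(K) = d if d = 1 mod 4, and disc(K) = 4d if d = 2 or 3 mod 4.
Here d = -431, and d mod 4 = 1.
d = 1 mod 4 (O_K = Z[(1+sqrt(d))/2]), so disc(K) = d = -431

-431


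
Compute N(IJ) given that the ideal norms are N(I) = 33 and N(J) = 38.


N(IJ) = N(I) * N(J)
= 33 * 38
= 1254

1254


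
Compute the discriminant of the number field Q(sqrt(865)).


For K = Q(sqrt(d)) with d squarefree: disc(K) = d if d = 1 mod 4, and disc(K) = 4d if d = 2 or 3 mod 4.
Here d = 865, and d mod 4 = 1.
d = 1 mod 4 (O_K = Z[(1+sqrt(d))/2]), so disc(K) = d = 865

865


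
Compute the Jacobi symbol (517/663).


Compute (517/663) via quadratic reciprocity:
  reciprocity: (517/663) -> +(663/517)
  reduce: (146/517)
  pull out 2: (2/517) = -1  (since 517 mod 8 = 5)
  reciprocity: (73/517) -> +(517/73)
  reduce: (6/73)
  pull out 2: (2/73) = +1  (since 73 mod 8 = 1)
  reciprocity: (3/73) -> +(73/3)
  reduce: (1/3)
  (1/3) = 1
Product of signs = -1

-1
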